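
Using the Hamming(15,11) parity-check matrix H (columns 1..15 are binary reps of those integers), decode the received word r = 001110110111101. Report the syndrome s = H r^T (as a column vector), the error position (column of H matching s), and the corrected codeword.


s = (0, 0, 1, 0)^T, error position = 2, corrected codeword c = 011110110111101

Compute s = H r^T mod 2 one row at a time:
  s_1 = 1 + 0 + 1 + 1 + 1 + 1 + 0 + 1 = 6 ≡ 0 (mod 2).
  s_2 = 1 + 1 + 0 + 1 + 1 + 1 + 0 + 1 = 6 ≡ 0 (mod 2).
  s_3 = 0 + 1 + 0 + 1 + 1 + 1 + 0 + 1 = 5 ≡ 1 (mod 2).
  s_4 = 0 + 1 + 1 + 1 + 0 + 1 + 1 + 1 = 6 ≡ 0 (mod 2).
s = (0, 0, 1, 0)^T — this equals column 2 of H (binary 0010), so error is at position 2.
Correct: flip bit 2 of r = 001110110111101 to get c = 011110110111101.


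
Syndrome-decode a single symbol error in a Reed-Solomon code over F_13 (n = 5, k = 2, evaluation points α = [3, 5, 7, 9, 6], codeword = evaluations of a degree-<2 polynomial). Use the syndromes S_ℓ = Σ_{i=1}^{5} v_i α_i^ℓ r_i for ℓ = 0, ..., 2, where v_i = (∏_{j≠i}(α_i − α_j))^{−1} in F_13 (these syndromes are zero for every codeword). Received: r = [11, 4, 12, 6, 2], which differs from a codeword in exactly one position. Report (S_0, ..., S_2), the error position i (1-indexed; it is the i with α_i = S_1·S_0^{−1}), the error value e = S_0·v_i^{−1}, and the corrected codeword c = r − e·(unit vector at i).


S = (9, 6, 4), error at position 2, error magnitude e = 12, c = [11, 5, 12, 6, 2].

Step 1: column multipliers v_i = (∏_{j≠i}(α_i − α_j))^{−1} mod 13.
  i = 1 (α = 3): (3−5)(3−7)(3−9)(3−6) = (−2)·(−4)·(−6)·(−3) = 144 ≡ 1, so v_1 = 1^{−1} = 1 (mod 13).
  i = 2 (α = 5): (5−3)(5−7)(5−9)(5−6) = 2·(−2)·(−4)·(−1) = −16 ≡ 10, so v_2 = 10^{−1} = 4 (mod 13).
  i = 3 (α = 7): (7−3)(7−5)(7−9)(7−6) = 4·2·(−2)·1 = −16 ≡ 10, so v_3 = 10^{−1} = 4 (mod 13).
  i = 4 (α = 9): (9−3)(9−5)(9−7)(9−6) = 6·4·2·3 = 144 ≡ 1, so v_4 = 1^{−1} = 1 (mod 13).
  i = 5 (α = 6): (6−3)(6−5)(6−7)(6−9) = 3·1·(−1)·(−3) = 9 ≡ 9, so v_5 = 9^{−1} = 3 (mod 13).
  v = [1, 4, 4, 1, 3].
Step 2: syndromes of r = [11, 4, 12, 6, 2] (all sums mod 13).
  S_0 = Σ v_i r_i = 1·11 + 4·4 + 4·12 + 1·6 + 3·2 = 87 ≡ 9.
  S_1 = Σ v_i α_i r_i = 1·3·11 + 4·5·4 + 4·7·12 + 1·9·6 + 3·6·2 = 539 ≡ 6.
  α_i^2 mod 13 = [9, 12, 10, 3, 10].
  S_2 = Σ v_i α_i^2 r_i = 1·9·11 + 4·12·4 + 4·10·12 + 1·3·6 + 3·10·2 = 849 ≡ 4.
  S = (9, 6, 4) ≠ 0, so r is not a codeword (an error is present).
Step 3: locate the error. For a single error e at position i, S_ℓ = v_i·e·α_i^ℓ, so α_err = S_1/S_0.
  S_0^{−1} = 9^{−1} = 3 (mod 13), so α_err = 6·3 = 18 ≡ 5 = α_2. Error position i = 2.
  Consistency check: S_2/S_1 = 4·11 = 44 ≡ 5 = α_err ✓ (single-error assumption holds).
Step 4: error magnitude e = S_0/v_2 = S_0·∏_{j≠2}(α_2 − α_j) = 9·10 = 90 ≡ 12 (mod 13).
Step 5: correct position 2: c_2 = r_2 − e = 4 − 12 ≡ 5 (mod 13). Hence c = [11, 5, 12, 6, 2].
  Check: interpolating c through the α_i gives m(x) = 7 + 10·x (degree < 2) with m(α_i) = c_i for every i, so c is indeed a codeword.


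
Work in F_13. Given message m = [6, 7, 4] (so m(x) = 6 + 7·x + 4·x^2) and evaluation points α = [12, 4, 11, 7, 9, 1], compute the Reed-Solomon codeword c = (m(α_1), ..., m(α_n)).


c = [3, 7, 8, 4, 3, 4]

Message polynomial: m(x) = 6 + 7·x + 4·x^2 (mod 13).
For each evaluation point α_i, compute m(α_i) mod 13:
  α_1 = 12: Horner steps 4 → 3 → 3, so m(12) = 3.
  α_2 = 4: Horner steps 4 → 10 → 7, so m(4) = 7.
  α_3 = 11: Horner steps 4 → 12 → 8, so m(11) = 8.
  α_4 = 7: Horner steps 4 → 9 → 4, so m(7) = 4.
  α_5 = 9: Horner steps 4 → 4 → 3, so m(9) = 3.
  α_6 = 1: Horner steps 4 → 11 → 4, so m(1) = 4.
Codeword c = [3, 7, 8, 4, 3, 4] ∈ F_13^6.


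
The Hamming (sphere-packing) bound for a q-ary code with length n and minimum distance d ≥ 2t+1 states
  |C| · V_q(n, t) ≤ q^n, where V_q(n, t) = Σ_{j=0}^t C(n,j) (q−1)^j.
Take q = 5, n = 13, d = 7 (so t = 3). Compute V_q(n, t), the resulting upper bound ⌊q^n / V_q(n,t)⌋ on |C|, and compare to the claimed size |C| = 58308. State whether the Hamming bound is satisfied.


V_q(n, t) = 19605, q^n = 1220703125, Hamming bound = 62264, |C| = 58308 ≤ bound (satisfied).

Step 1: Compute V_q(n, t) = Σ_{j=0}^3 C(n, j) (q−1)^j.
  j = 0: C(13,0)·(4)^0 = 1·1 = 1.
  j = 1: C(13,1)·(4)^1 = 13·4 = 52.
  j = 2: C(13,2)·(4)^2 = 78·16 = 1248.
  j = 3: C(13,3)·(4)^3 = 286·64 = 18304.
  V_q(n, t) = 1 + 52 + 1248 + 18304 = 19605.
Step 2: q^n = 5^13 = 1220703125.
Step 3: Hamming bound ⌊q^n / V_q(n,t)⌋ = ⌊1220703125/19605⌋ = 62264.
Step 4: Compare |C| = 58308 to 62264: satisfied.
The claimed |C| lies below the Hamming bound.


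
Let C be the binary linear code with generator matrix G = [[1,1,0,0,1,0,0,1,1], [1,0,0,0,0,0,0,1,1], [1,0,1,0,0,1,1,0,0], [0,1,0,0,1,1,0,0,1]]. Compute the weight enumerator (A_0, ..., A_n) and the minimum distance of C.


Weight distribution: A_0 = 1, A_2 = 2, A_3 = 3, A_4 = 3, A_5 = 4, A_6 = 2, A_7 = 1. Minimum distance d = 2.

Enumerate all 2^4 = 16 messages m ∈ F_2^4.
For each, compute codeword c = mG in F_2^9, then tally its weight.
  m = 0000 → c = 000000000, weight = 0.
  m = 1000 → c = 110010011, weight = 5.
  m = 0100 → c = 100000011, weight = 3.
  m = 1100 → c = 010010000, weight = 2.
  m = 0010 → c = 101001100, weight = 4.
  m = 1010 → c = 011011111, weight = 7.
  m = 0110 → c = 001001111, weight = 5.
  m = 1110 → c = 111011100, weight = 6.
  m = 0001 → c = 010011001, weight = 4.
  m = 1001 → c = 100001010, weight = 3.
  m = 0101 → c = 110011010, weight = 5.
  m = 1101 → c = 000001001, weight = 2.
  m = 0011 → c = 111010101, weight = 6.
  m = 1011 → c = 001000110, weight = 3.
  m = 0111 → c = 011010110, weight = 5.
  m = 1111 → c = 101000101, weight = 4.
Tally weights:
  weight 0: 1 codewords.
  weight 2: 2 codewords.
  weight 3: 3 codewords.
  weight 4: 3 codewords.
  weight 5: 4 codewords.
  weight 6: 2 codewords.
  weight 7: 1 codewords.
Minimum distance d = smallest w > 0 with A_w > 0 = 2.
Sanity: Σ A_w = 16 = 2^4 = 16 ✓.


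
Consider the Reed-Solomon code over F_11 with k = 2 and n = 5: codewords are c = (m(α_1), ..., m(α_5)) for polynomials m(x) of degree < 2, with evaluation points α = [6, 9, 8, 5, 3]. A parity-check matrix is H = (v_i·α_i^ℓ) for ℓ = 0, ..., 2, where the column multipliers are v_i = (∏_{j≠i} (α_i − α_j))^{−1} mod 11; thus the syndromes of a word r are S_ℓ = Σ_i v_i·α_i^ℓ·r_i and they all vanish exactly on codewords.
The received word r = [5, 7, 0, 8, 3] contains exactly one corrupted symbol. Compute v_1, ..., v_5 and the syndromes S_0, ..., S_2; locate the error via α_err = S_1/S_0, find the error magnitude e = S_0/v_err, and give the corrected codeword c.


S = (4, 10, 3), error at position 3, error magnitude e = 1, c = [5, 7, 10, 8, 3].

Step 1: column multipliers v_i = (∏_{j≠i}(α_i − α_j))^{−1} mod 11.
  i = 1 (α = 6): (6−9)(6−8)(6−5)(6−3) = (−3)·(−2)·1·3 = 18 ≡ 7, so v_1 = 7^{−1} = 8 (mod 11).
  i = 2 (α = 9): (9−6)(9−8)(9−5)(9−3) = 3·1·4·6 = 72 ≡ 6, so v_2 = 6^{−1} = 2 (mod 11).
  i = 3 (α = 8): (8−6)(8−9)(8−5)(8−3) = 2·(−1)·3·5 = −30 ≡ 3, so v_3 = 3^{−1} = 4 (mod 11).
  i = 4 (α = 5): (5−6)(5−9)(5−8)(5−3) = (−1)·(−4)·(−3)·2 = −24 ≡ 9, so v_4 = 9^{−1} = 5 (mod 11).
  i = 5 (α = 3): (3−6)(3−9)(3−8)(3−5) = (−3)·(−6)·(−5)·(−2) = 180 ≡ 4, so v_5 = 4^{−1} = 3 (mod 11).
  v = [8, 2, 4, 5, 3].
Step 2: syndromes of r = [5, 7, 0, 8, 3] (all sums mod 11).
  S_0 = Σ v_i r_i = 8·5 + 2·7 + 4·0 + 5·8 + 3·3 = 103 ≡ 4.
  S_1 = Σ v_i α_i r_i = 8·6·5 + 2·9·7 + 4·8·0 + 5·5·8 + 3·3·3 = 593 ≡ 10.
  α_i^2 mod 11 = [3, 4, 9, 3, 9].
  S_2 = Σ v_i α_i^2 r_i = 8·3·5 + 2·4·7 + 4·9·0 + 5·3·8 + 3·9·3 = 377 ≡ 3.
  S = (4, 10, 3) ≠ 0, so r is not a codeword (an error is present).
Step 3: locate the error. For a single error e at position i, S_ℓ = v_i·e·α_i^ℓ, so α_err = S_1/S_0.
  S_0^{−1} = 4^{−1} = 3 (mod 11), so α_err = 10·3 = 30 ≡ 8 = α_3. Error position i = 3.
  Consistency check: S_2/S_1 = 3·10 = 30 ≡ 8 = α_err ✓ (single-error assumption holds).
Step 4: error magnitude e = S_0/v_3 = S_0·∏_{j≠3}(α_3 − α_j) = 4·3 = 12 ≡ 1 (mod 11).
Step 5: correct position 3: c_3 = r_3 − e = 0 − 1 ≡ 10 (mod 11). Hence c = [5, 7, 10, 8, 3].
  Check: interpolating c through the α_i gives m(x) = 1 + 8·x (degree < 2) with m(α_i) = c_i for every i, so c is indeed a codeword.


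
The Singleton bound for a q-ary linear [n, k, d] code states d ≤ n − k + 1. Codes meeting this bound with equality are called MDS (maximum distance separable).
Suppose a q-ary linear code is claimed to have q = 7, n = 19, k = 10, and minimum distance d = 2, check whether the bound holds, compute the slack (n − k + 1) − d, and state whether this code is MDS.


Singleton RHS = n − k + 1 = 10, slack = 8, bound satisfied, not MDS.

Singleton bound: d ≤ n − k + 1.
Here n = 19, k = 10, so n − k + 1 = 10.
Given d = 2, check d ≤ 10: YES.
Slack = (n − k + 1) − d = 8.
The code is NOT MDS (slack = 8 > 0).
Description: the claimed parameters are [19, 10, 2]_7; such a code would be non-MDS.


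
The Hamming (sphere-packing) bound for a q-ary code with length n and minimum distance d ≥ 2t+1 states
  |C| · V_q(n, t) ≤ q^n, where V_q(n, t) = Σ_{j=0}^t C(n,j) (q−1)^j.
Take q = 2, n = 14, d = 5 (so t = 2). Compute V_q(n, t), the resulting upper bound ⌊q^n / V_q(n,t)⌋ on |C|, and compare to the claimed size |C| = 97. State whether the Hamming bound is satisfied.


V_q(n, t) = 106, q^n = 16384, Hamming bound = 154, |C| = 97 ≤ bound (satisfied).

Step 1: Compute V_q(n, t) = Σ_{j=0}^2 C(n, j) (q−1)^j.
  j = 0: C(14,0)·(1)^0 = 1·1 = 1.
  j = 1: C(14,1)·(1)^1 = 14·1 = 14.
  j = 2: C(14,2)·(1)^2 = 91·1 = 91.
  V_q(n, t) = 1 + 14 + 91 = 106.
Step 2: q^n = 2^14 = 16384.
Step 3: Hamming bound ⌊q^n / V_q(n,t)⌋ = ⌊16384/106⌋ = 154.
Step 4: Compare |C| = 97 to 154: satisfied.
The claimed |C| lies below the Hamming bound.


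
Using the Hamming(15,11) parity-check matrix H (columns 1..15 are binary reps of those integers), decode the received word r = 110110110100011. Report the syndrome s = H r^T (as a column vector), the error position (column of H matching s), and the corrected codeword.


s = (0, 1, 1, 0)^T, error position = 6, corrected codeword c = 110111110100011

Compute s = H r^T mod 2 one row at a time:
  s_1 = 1 + 0 + 1 + 0 + 0 + 0 + 1 + 1 = 4 ≡ 0 (mod 2).
  s_2 = 1 + 1 + 0 + 1 + 0 + 0 + 1 + 1 = 5 ≡ 1 (mod 2).
  s_3 = 1 + 0 + 0 + 1 + 1 + 0 + 1 + 1 = 5 ≡ 1 (mod 2).
  s_4 = 1 + 0 + 1 + 1 + 0 + 0 + 0 + 1 = 4 ≡ 0 (mod 2).
s = (0, 1, 1, 0)^T — this equals column 6 of H (binary 0110), so error is at position 6.
Correct: flip bit 6 of r = 110110110100011 to get c = 110111110100011.


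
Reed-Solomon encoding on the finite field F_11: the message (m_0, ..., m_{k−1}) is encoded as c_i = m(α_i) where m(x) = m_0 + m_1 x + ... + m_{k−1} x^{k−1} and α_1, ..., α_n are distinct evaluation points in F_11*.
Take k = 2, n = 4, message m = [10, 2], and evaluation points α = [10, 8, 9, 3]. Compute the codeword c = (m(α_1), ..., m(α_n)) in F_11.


c = [8, 4, 6, 5]

Message polynomial: m(x) = 10 + 2·x (mod 11).
For each evaluation point α_i, compute m(α_i) mod 11:
  α_1 = 10: Horner steps 2 → 8, so m(10) = 8.
  α_2 = 8: Horner steps 2 → 4, so m(8) = 4.
  α_3 = 9: Horner steps 2 → 6, so m(9) = 6.
  α_4 = 3: Horner steps 2 → 5, so m(3) = 5.
Codeword c = [8, 4, 6, 5] ∈ F_11^4.


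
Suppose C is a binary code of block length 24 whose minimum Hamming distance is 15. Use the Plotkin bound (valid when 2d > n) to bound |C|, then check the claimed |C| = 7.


Plotkin bound M ≤ 4; given |C| = 7 > bound (violated).

Check applicability: 2d = 30, n = 24.
2d − n = 6 > 0, so Plotkin applies.
Compute d/(2d−n) = 15/6 ≈ 2.5000.
⌊d/(2d−n)⌋ = 2.
Plotkin bound: M ≤ 2·2 = 4.
Given |C| = 7, check: VIOLATED.
This |C| is above the Plotkin bound, so no binary code with n = 24, d = 15 and 7 codewords exists.


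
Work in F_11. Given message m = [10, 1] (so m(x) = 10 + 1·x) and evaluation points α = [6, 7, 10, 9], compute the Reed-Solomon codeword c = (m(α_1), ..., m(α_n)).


c = [5, 6, 9, 8]

Message polynomial: m(x) = 10 + 1·x (mod 11).
For each evaluation point α_i, compute m(α_i) mod 11:
  α_1 = 6: Horner steps 1 → 5, so m(6) = 5.
  α_2 = 7: Horner steps 1 → 6, so m(7) = 6.
  α_3 = 10: Horner steps 1 → 9, so m(10) = 9.
  α_4 = 9: Horner steps 1 → 8, so m(9) = 8.
Codeword c = [5, 6, 9, 8] ∈ F_11^4.


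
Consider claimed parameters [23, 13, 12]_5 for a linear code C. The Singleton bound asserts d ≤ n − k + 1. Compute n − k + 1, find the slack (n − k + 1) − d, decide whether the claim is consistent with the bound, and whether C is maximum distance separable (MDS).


Singleton RHS = n − k + 1 = 11, slack = -1, bound violated (no such code; not MDS).

Singleton bound: d ≤ n − k + 1.
Here n = 23, k = 13, so n − k + 1 = 11.
Given d = 12, check d ≤ 11: NO.
Slack = (n − k + 1) − d = -1.
The slack is negative: d = 12 exceeds n − k + 1 = 11 by 1, so the Singleton bound is violated and no linear [23, 13, 12]_5 code can exist. In particular it is not MDS (MDS requires d = n − k + 1 exactly).
Description: the claimed parameters are [23, 13, 12]_5; such a code would be impossible (violates the Singleton bound).


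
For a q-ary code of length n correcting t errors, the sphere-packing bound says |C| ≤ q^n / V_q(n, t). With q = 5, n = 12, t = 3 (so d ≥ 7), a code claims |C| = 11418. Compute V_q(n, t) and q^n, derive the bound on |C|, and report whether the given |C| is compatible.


V_q(n, t) = 15185, q^n = 244140625, Hamming bound = 16077, |C| = 11418 ≤ bound (satisfied).

Step 1: Compute V_q(n, t) = Σ_{j=0}^3 C(n, j) (q−1)^j.
  j = 0: C(12,0)·(4)^0 = 1·1 = 1.
  j = 1: C(12,1)·(4)^1 = 12·4 = 48.
  j = 2: C(12,2)·(4)^2 = 66·16 = 1056.
  j = 3: C(12,3)·(4)^3 = 220·64 = 14080.
  V_q(n, t) = 1 + 48 + 1056 + 14080 = 15185.
Step 2: q^n = 5^12 = 244140625.
Step 3: Hamming bound ⌊q^n / V_q(n,t)⌋ = ⌊244140625/15185⌋ = 16077.
Step 4: Compare |C| = 11418 to 16077: satisfied.
The claimed |C| lies below the Hamming bound.


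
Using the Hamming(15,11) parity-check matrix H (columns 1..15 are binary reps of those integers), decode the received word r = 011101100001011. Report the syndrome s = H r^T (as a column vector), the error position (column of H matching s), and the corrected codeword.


s = (1, 0, 0, 1)^T, error position = 9, corrected codeword c = 011101101001011

Compute s = H r^T mod 2 one row at a time:
  s_1 = 0 + 0 + 0 + 0 + 1 + 0 + 1 + 1 = 3 ≡ 1 (mod 2).
  s_2 = 1 + 0 + 1 + 1 + 1 + 0 + 1 + 1 = 6 ≡ 0 (mod 2).
  s_3 = 1 + 1 + 1 + 1 + 0 + 0 + 1 + 1 = 6 ≡ 0 (mod 2).
  s_4 = 0 + 1 + 0 + 1 + 0 + 0 + 0 + 1 = 3 ≡ 1 (mod 2).
s = (1, 0, 0, 1)^T — this equals column 9 of H (binary 1001), so error is at position 9.
Correct: flip bit 9 of r = 011101100001011 to get c = 011101101001011.


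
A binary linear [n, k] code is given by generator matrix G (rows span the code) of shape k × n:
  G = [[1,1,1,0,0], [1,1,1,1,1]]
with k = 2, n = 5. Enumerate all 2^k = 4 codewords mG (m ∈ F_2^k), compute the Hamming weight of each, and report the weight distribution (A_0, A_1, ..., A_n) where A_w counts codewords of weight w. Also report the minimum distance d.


Weight distribution: A_0 = 1, A_2 = 1, A_3 = 1, A_5 = 1. Minimum distance d = 2.

Enumerate all 2^2 = 4 messages m ∈ F_2^2.
For each, compute codeword c = mG in F_2^5, then tally its weight.
  m = 00 → c = 00000, weight = 0.
  m = 10 → c = 11100, weight = 3.
  m = 01 → c = 11111, weight = 5.
  m = 11 → c = 00011, weight = 2.
Tally weights:
  weight 0: 1 codewords.
  weight 2: 1 codewords.
  weight 3: 1 codewords.
  weight 5: 1 codewords.
Minimum distance d = smallest w > 0 with A_w > 0 = 2.
Sanity: Σ A_w = 4 = 2^2 = 4 ✓.


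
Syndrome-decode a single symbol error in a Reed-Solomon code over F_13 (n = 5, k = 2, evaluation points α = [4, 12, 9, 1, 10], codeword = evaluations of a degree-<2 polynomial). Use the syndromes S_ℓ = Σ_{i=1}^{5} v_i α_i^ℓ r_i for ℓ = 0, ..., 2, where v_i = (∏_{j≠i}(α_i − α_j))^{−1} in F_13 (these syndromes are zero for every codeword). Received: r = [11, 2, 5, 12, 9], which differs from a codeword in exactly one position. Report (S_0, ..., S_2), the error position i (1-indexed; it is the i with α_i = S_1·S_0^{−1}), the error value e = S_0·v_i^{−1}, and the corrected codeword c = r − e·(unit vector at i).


S = (3, 10, 3), error at position 2, error magnitude e = 11, c = [11, 4, 5, 12, 9].

Step 1: column multipliers v_i = (∏_{j≠i}(α_i − α_j))^{−1} mod 13.
  i = 1 (α = 4): (4−12)(4−9)(4−1)(4−10) = (−8)·(−5)·3·(−6) = −720 ≡ 8, so v_1 = 8^{−1} = 5 (mod 13).
  i = 2 (α = 12): (12−4)(12−9)(12−1)(12−10) = 8·3·11·2 = 528 ≡ 8, so v_2 = 8^{−1} = 5 (mod 13).
  i = 3 (α = 9): (9−4)(9−12)(9−1)(9−10) = 5·(−3)·8·(−1) = 120 ≡ 3, so v_3 = 3^{−1} = 9 (mod 13).
  i = 4 (α = 1): (1−4)(1−12)(1−9)(1−10) = (−3)·(−11)·(−8)·(−9) = 2376 ≡ 10, so v_4 = 10^{−1} = 4 (mod 13).
  i = 5 (α = 10): (10−4)(10−12)(10−9)(10−1) = 6·(−2)·1·9 = −108 ≡ 9, so v_5 = 9^{−1} = 3 (mod 13).
  v = [5, 5, 9, 4, 3].
Step 2: syndromes of r = [11, 2, 5, 12, 9] (all sums mod 13).
  S_0 = Σ v_i r_i = 5·11 + 5·2 + 9·5 + 4·12 + 3·9 = 185 ≡ 3.
  S_1 = Σ v_i α_i r_i = 5·4·11 + 5·12·2 + 9·9·5 + 4·1·12 + 3·10·9 = 1063 ≡ 10.
  α_i^2 mod 13 = [3, 1, 3, 1, 9].
  S_2 = Σ v_i α_i^2 r_i = 5·3·11 + 5·1·2 + 9·3·5 + 4·1·12 + 3·9·9 = 601 ≡ 3.
  S = (3, 10, 3) ≠ 0, so r is not a codeword (an error is present).
Step 3: locate the error. For a single error e at position i, S_ℓ = v_i·e·α_i^ℓ, so α_err = S_1/S_0.
  S_0^{−1} = 3^{−1} = 9 (mod 13), so α_err = 10·9 = 90 ≡ 12 = α_2. Error position i = 2.
  Consistency check: S_2/S_1 = 3·4 = 12 ≡ 12 = α_err ✓ (single-error assumption holds).
Step 4: error magnitude e = S_0/v_2 = S_0·∏_{j≠2}(α_2 − α_j) = 3·8 = 24 ≡ 11 (mod 13).
Step 5: correct position 2: c_2 = r_2 − e = 2 − 11 ≡ 4 (mod 13). Hence c = [11, 4, 5, 12, 9].
  Check: interpolating c through the α_i gives m(x) = 8 + 4·x (degree < 2) with m(α_i) = c_i for every i, so c is indeed a codeword.


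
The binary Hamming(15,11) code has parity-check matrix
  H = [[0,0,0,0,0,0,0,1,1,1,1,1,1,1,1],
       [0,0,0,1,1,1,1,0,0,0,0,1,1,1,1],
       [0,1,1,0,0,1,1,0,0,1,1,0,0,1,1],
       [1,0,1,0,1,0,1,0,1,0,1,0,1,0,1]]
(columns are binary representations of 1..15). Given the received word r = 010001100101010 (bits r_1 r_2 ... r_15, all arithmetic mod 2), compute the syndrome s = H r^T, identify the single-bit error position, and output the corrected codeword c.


s = (1, 0, 1, 1)^T, error position = 11, corrected codeword c = 010001100111010

Compute s = H r^T mod 2 one row at a time:
  s_1 = 0 + 0 + 1 + 0 + 1 + 0 + 1 + 0 = 3 ≡ 1 (mod 2).
  s_2 = 0 + 0 + 1 + 1 + 1 + 0 + 1 + 0 = 4 ≡ 0 (mod 2).
  s_3 = 1 + 0 + 1 + 1 + 1 + 0 + 1 + 0 = 5 ≡ 1 (mod 2).
  s_4 = 0 + 0 + 0 + 1 + 0 + 0 + 0 + 0 = 1 ≡ 1 (mod 2).
s = (1, 0, 1, 1)^T — this equals column 11 of H (binary 1011), so error is at position 11.
Correct: flip bit 11 of r = 010001100101010 to get c = 010001100111010.


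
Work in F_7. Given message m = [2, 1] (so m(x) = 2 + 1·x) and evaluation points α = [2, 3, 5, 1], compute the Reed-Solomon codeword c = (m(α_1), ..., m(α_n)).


c = [4, 5, 0, 3]

Message polynomial: m(x) = 2 + 1·x (mod 7).
For each evaluation point α_i, compute m(α_i) mod 7:
  α_1 = 2: Horner steps 1 → 4, so m(2) = 4.
  α_2 = 3: Horner steps 1 → 5, so m(3) = 5.
  α_3 = 5: Horner steps 1 → 0, so m(5) = 0.
  α_4 = 1: Horner steps 1 → 3, so m(1) = 3.
Codeword c = [4, 5, 0, 3] ∈ F_7^4.


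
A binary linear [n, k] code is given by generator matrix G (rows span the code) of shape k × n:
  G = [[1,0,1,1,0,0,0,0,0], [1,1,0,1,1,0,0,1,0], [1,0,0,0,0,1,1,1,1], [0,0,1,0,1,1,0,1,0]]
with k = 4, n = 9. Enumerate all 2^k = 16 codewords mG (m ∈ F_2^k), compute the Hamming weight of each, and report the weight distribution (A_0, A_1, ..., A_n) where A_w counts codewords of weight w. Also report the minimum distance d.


Weight distribution: A_0 = 1, A_2 = 1, A_3 = 1, A_4 = 3, A_5 = 6, A_6 = 3, A_7 = 1. Minimum distance d = 2.

Enumerate all 2^4 = 16 messages m ∈ F_2^4.
For each, compute codeword c = mG in F_2^9, then tally its weight.
  m = 0000 → c = 000000000, weight = 0.
  m = 1000 → c = 101100000, weight = 3.
  m = 0100 → c = 110110010, weight = 5.
  m = 1100 → c = 011010010, weight = 4.
  m = 0010 → c = 100001111, weight = 5.
  m = 1010 → c = 001101111, weight = 6.
  m = 0110 → c = 010111101, weight = 6.
  m = 1110 → c = 111011101, weight = 7.
  m = 0001 → c = 001011010, weight = 4.
  m = 1001 → c = 100111010, weight = 5.
  m = 0101 → c = 111101000, weight = 5.
  m = 1101 → c = 010001000, weight = 2.
  m = 0011 → c = 101010101, weight = 5.
  m = 1011 → c = 000110101, weight = 4.
  m = 0111 → c = 011100111, weight = 6.
  m = 1111 → c = 110000111, weight = 5.
Tally weights:
  weight 0: 1 codewords.
  weight 2: 1 codewords.
  weight 3: 1 codewords.
  weight 4: 3 codewords.
  weight 5: 6 codewords.
  weight 6: 3 codewords.
  weight 7: 1 codewords.
Minimum distance d = smallest w > 0 with A_w > 0 = 2.
Sanity: Σ A_w = 16 = 2^4 = 16 ✓.


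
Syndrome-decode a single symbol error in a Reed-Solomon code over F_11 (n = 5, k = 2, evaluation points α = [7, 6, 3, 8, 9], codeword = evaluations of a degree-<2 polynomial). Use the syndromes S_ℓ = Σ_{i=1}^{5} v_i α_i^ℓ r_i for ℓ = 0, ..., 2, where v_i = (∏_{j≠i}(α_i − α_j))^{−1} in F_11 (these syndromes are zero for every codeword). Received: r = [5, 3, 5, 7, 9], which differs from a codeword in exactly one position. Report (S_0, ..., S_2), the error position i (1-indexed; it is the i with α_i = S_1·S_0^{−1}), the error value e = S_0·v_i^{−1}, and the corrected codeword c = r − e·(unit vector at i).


S = (1, 3, 9), error at position 3, error magnitude e = 8, c = [5, 3, 8, 7, 9].

Step 1: column multipliers v_i = (∏_{j≠i}(α_i − α_j))^{−1} mod 11.
  i = 1 (α = 7): (7−6)(7−3)(7−8)(7−9) = 1·4·(−1)·(−2) = 8 ≡ 8, so v_1 = 8^{−1} = 7 (mod 11).
  i = 2 (α = 6): (6−7)(6−3)(6−8)(6−9) = (−1)·3·(−2)·(−3) = −18 ≡ 4, so v_2 = 4^{−1} = 3 (mod 11).
  i = 3 (α = 3): (3−7)(3−6)(3−8)(3−9) = (−4)·(−3)·(−5)·(−6) = 360 ≡ 8, so v_3 = 8^{−1} = 7 (mod 11).
  i = 4 (α = 8): (8−7)(8−6)(8−3)(8−9) = 1·2·5·(−1) = −10 ≡ 1, so v_4 = 1^{−1} = 1 (mod 11).
  i = 5 (α = 9): (9−7)(9−6)(9−3)(9−8) = 2·3·6·1 = 36 ≡ 3, so v_5 = 3^{−1} = 4 (mod 11).
  v = [7, 3, 7, 1, 4].
Step 2: syndromes of r = [5, 3, 5, 7, 9] (all sums mod 11).
  S_0 = Σ v_i r_i = 7·5 + 3·3 + 7·5 + 1·7 + 4·9 = 122 ≡ 1.
  S_1 = Σ v_i α_i r_i = 7·7·5 + 3·6·3 + 7·3·5 + 1·8·7 + 4·9·9 = 784 ≡ 3.
  α_i^2 mod 11 = [5, 3, 9, 9, 4].
  S_2 = Σ v_i α_i^2 r_i = 7·5·5 + 3·3·3 + 7·9·5 + 1·9·7 + 4·4·9 = 724 ≡ 9.
  S = (1, 3, 9) ≠ 0, so r is not a codeword (an error is present).
Step 3: locate the error. For a single error e at position i, S_ℓ = v_i·e·α_i^ℓ, so α_err = S_1/S_0.
  S_0^{−1} = 1^{−1} = 1 (mod 11), so α_err = 3·1 = 3 ≡ 3 = α_3. Error position i = 3.
  Consistency check: S_2/S_1 = 9·4 = 36 ≡ 3 = α_err ✓ (single-error assumption holds).
Step 4: error magnitude e = S_0/v_3 = S_0·∏_{j≠3}(α_3 − α_j) = 1·8 = 8 ≡ 8 (mod 11).
Step 5: correct position 3: c_3 = r_3 − e = 5 − 8 ≡ 8 (mod 11). Hence c = [5, 3, 8, 7, 9].
  Check: interpolating c through the α_i gives m(x) = 2 + 2·x (degree < 2) with m(α_i) = c_i for every i, so c is indeed a codeword.


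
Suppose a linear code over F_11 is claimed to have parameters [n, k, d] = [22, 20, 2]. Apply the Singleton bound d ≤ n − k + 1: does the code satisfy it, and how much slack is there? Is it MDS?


Singleton RHS = n − k + 1 = 3, slack = 1, bound satisfied, not MDS.

Singleton bound: d ≤ n − k + 1.
Here n = 22, k = 20, so n − k + 1 = 3.
Given d = 2, check d ≤ 3: YES.
Slack = (n − k + 1) − d = 1.
The code is NOT MDS (slack = 1 > 0).
Description: the claimed parameters are [22, 20, 2]_11; such a code would be non-MDS.


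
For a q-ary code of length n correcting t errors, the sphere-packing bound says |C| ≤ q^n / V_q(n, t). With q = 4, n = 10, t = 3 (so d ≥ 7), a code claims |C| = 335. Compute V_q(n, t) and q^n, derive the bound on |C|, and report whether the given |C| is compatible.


V_q(n, t) = 3676, q^n = 1048576, Hamming bound = 285, |C| = 335 > bound (violated).

Step 1: Compute V_q(n, t) = Σ_{j=0}^3 C(n, j) (q−1)^j.
  j = 0: C(10,0)·(3)^0 = 1·1 = 1.
  j = 1: C(10,1)·(3)^1 = 10·3 = 30.
  j = 2: C(10,2)·(3)^2 = 45·9 = 405.
  j = 3: C(10,3)·(3)^3 = 120·27 = 3240.
  V_q(n, t) = 1 + 30 + 405 + 3240 = 3676.
Step 2: q^n = 4^10 = 1048576.
Step 3: Hamming bound ⌊q^n / V_q(n,t)⌋ = ⌊1048576/3676⌋ = 285.
Step 4: Compare |C| = 335 to 285: violated.
The claimed |C| lies above the Hamming bound, so no 4-ary code of length 10 with d ≥ 7 can have 335 codewords.


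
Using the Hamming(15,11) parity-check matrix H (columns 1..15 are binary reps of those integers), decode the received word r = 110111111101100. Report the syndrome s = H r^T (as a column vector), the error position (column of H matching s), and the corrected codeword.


s = (1, 0, 0, 1)^T, error position = 9, corrected codeword c = 110111110101100

Compute s = H r^T mod 2 one row at a time:
  s_1 = 1 + 1 + 1 + 0 + 1 + 1 + 0 + 0 = 5 ≡ 1 (mod 2).
  s_2 = 1 + 1 + 1 + 1 + 1 + 1 + 0 + 0 = 6 ≡ 0 (mod 2).
  s_3 = 1 + 0 + 1 + 1 + 1 + 0 + 0 + 0 = 4 ≡ 0 (mod 2).
  s_4 = 1 + 0 + 1 + 1 + 1 + 0 + 1 + 0 = 5 ≡ 1 (mod 2).
s = (1, 0, 0, 1)^T — this equals column 9 of H (binary 1001), so error is at position 9.
Correct: flip bit 9 of r = 110111111101100 to get c = 110111110101100.


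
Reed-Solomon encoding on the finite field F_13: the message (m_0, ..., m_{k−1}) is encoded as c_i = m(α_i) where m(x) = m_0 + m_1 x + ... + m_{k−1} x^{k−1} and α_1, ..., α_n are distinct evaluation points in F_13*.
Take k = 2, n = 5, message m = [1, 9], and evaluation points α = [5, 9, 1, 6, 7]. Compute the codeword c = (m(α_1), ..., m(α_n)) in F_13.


c = [7, 4, 10, 3, 12]

Message polynomial: m(x) = 1 + 9·x (mod 13).
For each evaluation point α_i, compute m(α_i) mod 13:
  α_1 = 5: Horner steps 9 → 7, so m(5) = 7.
  α_2 = 9: Horner steps 9 → 4, so m(9) = 4.
  α_3 = 1: Horner steps 9 → 10, so m(1) = 10.
  α_4 = 6: Horner steps 9 → 3, so m(6) = 3.
  α_5 = 7: Horner steps 9 → 12, so m(7) = 12.
Codeword c = [7, 4, 10, 3, 12] ∈ F_13^5.


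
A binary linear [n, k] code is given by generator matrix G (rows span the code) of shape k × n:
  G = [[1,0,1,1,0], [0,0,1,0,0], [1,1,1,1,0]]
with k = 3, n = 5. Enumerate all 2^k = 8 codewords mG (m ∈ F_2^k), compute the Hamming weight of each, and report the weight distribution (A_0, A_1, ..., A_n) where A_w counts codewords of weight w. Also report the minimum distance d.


Weight distribution: A_0 = 1, A_1 = 2, A_2 = 2, A_3 = 2, A_4 = 1. Minimum distance d = 1.

Enumerate all 2^3 = 8 messages m ∈ F_2^3.
For each, compute codeword c = mG in F_2^5, then tally its weight.
  m = 000 → c = 00000, weight = 0.
  m = 100 → c = 10110, weight = 3.
  m = 010 → c = 00100, weight = 1.
  m = 110 → c = 10010, weight = 2.
  m = 001 → c = 11110, weight = 4.
  m = 101 → c = 01000, weight = 1.
  m = 011 → c = 11010, weight = 3.
  m = 111 → c = 01100, weight = 2.
Tally weights:
  weight 0: 1 codewords.
  weight 1: 2 codewords.
  weight 2: 2 codewords.
  weight 3: 2 codewords.
  weight 4: 1 codewords.
Minimum distance d = smallest w > 0 with A_w > 0 = 1.
Sanity: Σ A_w = 8 = 2^3 = 8 ✓.


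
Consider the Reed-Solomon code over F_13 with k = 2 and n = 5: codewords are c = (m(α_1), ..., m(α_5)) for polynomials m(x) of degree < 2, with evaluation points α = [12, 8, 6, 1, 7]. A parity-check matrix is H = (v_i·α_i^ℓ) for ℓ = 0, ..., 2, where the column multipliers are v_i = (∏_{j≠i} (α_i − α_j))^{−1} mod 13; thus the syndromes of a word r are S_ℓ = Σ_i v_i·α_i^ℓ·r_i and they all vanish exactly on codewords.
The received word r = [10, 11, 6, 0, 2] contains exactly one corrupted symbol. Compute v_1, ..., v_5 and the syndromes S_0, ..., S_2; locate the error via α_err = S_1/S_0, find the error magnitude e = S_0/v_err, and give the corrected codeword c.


S = (4, 9, 4), error at position 1, error magnitude e = 2, c = [8, 11, 6, 0, 2].

Step 1: column multipliers v_i = (∏_{j≠i}(α_i − α_j))^{−1} mod 13.
  i = 1 (α = 12): (12−8)(12−6)(12−1)(12−7) = 4·6·11·5 = 1320 ≡ 7, so v_1 = 7^{−1} = 2 (mod 13).
  i = 2 (α = 8): (8−12)(8−6)(8−1)(8−7) = (−4)·2·7·1 = −56 ≡ 9, so v_2 = 9^{−1} = 3 (mod 13).
  i = 3 (α = 6): (6−12)(6−8)(6−1)(6−7) = (−6)·(−2)·5·(−1) = −60 ≡ 5, so v_3 = 5^{−1} = 8 (mod 13).
  i = 4 (α = 1): (1−12)(1−8)(1−6)(1−7) = (−11)·(−7)·(−5)·(−6) = 2310 ≡ 9, so v_4 = 9^{−1} = 3 (mod 13).
  i = 5 (α = 7): (7−12)(7−8)(7−6)(7−1) = (−5)·(−1)·1·6 = 30 ≡ 4, so v_5 = 4^{−1} = 10 (mod 13).
  v = [2, 3, 8, 3, 10].
Step 2: syndromes of r = [10, 11, 6, 0, 2] (all sums mod 13).
  S_0 = Σ v_i r_i = 2·10 + 3·11 + 8·6 + 3·0 + 10·2 = 121 ≡ 4.
  S_1 = Σ v_i α_i r_i = 2·12·10 + 3·8·11 + 8·6·6 + 3·1·0 + 10·7·2 = 932 ≡ 9.
  α_i^2 mod 13 = [1, 12, 10, 1, 10].
  S_2 = Σ v_i α_i^2 r_i = 2·1·10 + 3·12·11 + 8·10·6 + 3·1·0 + 10·10·2 = 1096 ≡ 4.
  S = (4, 9, 4) ≠ 0, so r is not a codeword (an error is present).
Step 3: locate the error. For a single error e at position i, S_ℓ = v_i·e·α_i^ℓ, so α_err = S_1/S_0.
  S_0^{−1} = 4^{−1} = 10 (mod 13), so α_err = 9·10 = 90 ≡ 12 = α_1. Error position i = 1.
  Consistency check: S_2/S_1 = 4·3 = 12 ≡ 12 = α_err ✓ (single-error assumption holds).
Step 4: error magnitude e = S_0/v_1 = S_0·∏_{j≠1}(α_1 − α_j) = 4·7 = 28 ≡ 2 (mod 13).
Step 5: correct position 1: c_1 = r_1 − e = 10 − 2 ≡ 8 (mod 13). Hence c = [8, 11, 6, 0, 2].
  Check: interpolating c through the α_i gives m(x) = 4 + 9·x (degree < 2) with m(α_i) = c_i for every i, so c is indeed a codeword.


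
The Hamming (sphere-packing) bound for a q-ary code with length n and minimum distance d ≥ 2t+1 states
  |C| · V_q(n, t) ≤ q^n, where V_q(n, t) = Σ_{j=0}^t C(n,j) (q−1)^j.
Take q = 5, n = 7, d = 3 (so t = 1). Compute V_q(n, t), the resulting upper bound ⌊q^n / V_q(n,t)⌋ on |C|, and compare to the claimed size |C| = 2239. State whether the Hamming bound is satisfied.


V_q(n, t) = 29, q^n = 78125, Hamming bound = 2693, |C| = 2239 ≤ bound (satisfied).

Step 1: Compute V_q(n, t) = Σ_{j=0}^1 C(n, j) (q−1)^j.
  j = 0: C(7,0)·(4)^0 = 1·1 = 1.
  j = 1: C(7,1)·(4)^1 = 7·4 = 28.
  V_q(n, t) = 1 + 28 = 29.
Step 2: q^n = 5^7 = 78125.
Step 3: Hamming bound ⌊q^n / V_q(n,t)⌋ = ⌊78125/29⌋ = 2693.
Step 4: Compare |C| = 2239 to 2693: satisfied.
The claimed |C| lies below the Hamming bound.


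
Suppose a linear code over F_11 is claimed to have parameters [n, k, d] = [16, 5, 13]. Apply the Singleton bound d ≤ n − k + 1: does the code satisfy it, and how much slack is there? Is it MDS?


Singleton RHS = n − k + 1 = 12, slack = -1, bound violated (no such code; not MDS).

Singleton bound: d ≤ n − k + 1.
Here n = 16, k = 5, so n − k + 1 = 12.
Given d = 13, check d ≤ 12: NO.
Slack = (n − k + 1) − d = -1.
The slack is negative: d = 13 exceeds n − k + 1 = 12 by 1, so the Singleton bound is violated and no linear [16, 5, 13]_11 code can exist. In particular it is not MDS (MDS requires d = n − k + 1 exactly).
Description: the claimed parameters are [16, 5, 13]_11; such a code would be impossible (violates the Singleton bound).


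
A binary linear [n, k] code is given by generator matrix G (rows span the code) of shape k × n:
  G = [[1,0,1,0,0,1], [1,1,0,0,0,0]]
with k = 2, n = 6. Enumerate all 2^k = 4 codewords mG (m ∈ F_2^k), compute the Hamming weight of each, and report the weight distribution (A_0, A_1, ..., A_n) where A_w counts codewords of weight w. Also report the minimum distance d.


Weight distribution: A_0 = 1, A_2 = 1, A_3 = 2. Minimum distance d = 2.

Enumerate all 2^2 = 4 messages m ∈ F_2^2.
For each, compute codeword c = mG in F_2^6, then tally its weight.
  m = 00 → c = 000000, weight = 0.
  m = 10 → c = 101001, weight = 3.
  m = 01 → c = 110000, weight = 2.
  m = 11 → c = 011001, weight = 3.
Tally weights:
  weight 0: 1 codewords.
  weight 2: 1 codewords.
  weight 3: 2 codewords.
Minimum distance d = smallest w > 0 with A_w > 0 = 2.
Sanity: Σ A_w = 4 = 2^2 = 4 ✓.


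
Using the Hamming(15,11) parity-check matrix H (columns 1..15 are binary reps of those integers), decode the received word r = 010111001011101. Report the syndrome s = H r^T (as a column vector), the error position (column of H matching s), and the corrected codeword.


s = (1, 0, 0, 1)^T, error position = 9, corrected codeword c = 010111000011101

Compute s = H r^T mod 2 one row at a time:
  s_1 = 0 + 1 + 0 + 1 + 1 + 1 + 0 + 1 = 5 ≡ 1 (mod 2).
  s_2 = 1 + 1 + 1 + 0 + 1 + 1 + 0 + 1 = 6 ≡ 0 (mod 2).
  s_3 = 1 + 0 + 1 + 0 + 0 + 1 + 0 + 1 = 4 ≡ 0 (mod 2).
  s_4 = 0 + 0 + 1 + 0 + 1 + 1 + 1 + 1 = 5 ≡ 1 (mod 2).
s = (1, 0, 0, 1)^T — this equals column 9 of H (binary 1001), so error is at position 9.
Correct: flip bit 9 of r = 010111001011101 to get c = 010111000011101.


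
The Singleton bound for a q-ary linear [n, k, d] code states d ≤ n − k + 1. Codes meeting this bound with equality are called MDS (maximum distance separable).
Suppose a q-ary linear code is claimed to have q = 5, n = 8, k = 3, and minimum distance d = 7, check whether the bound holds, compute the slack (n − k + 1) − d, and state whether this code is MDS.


Singleton RHS = n − k + 1 = 6, slack = -1, bound violated (no such code; not MDS).

Singleton bound: d ≤ n − k + 1.
Here n = 8, k = 3, so n − k + 1 = 6.
Given d = 7, check d ≤ 6: NO.
Slack = (n − k + 1) − d = -1.
The slack is negative: d = 7 exceeds n − k + 1 = 6 by 1, so the Singleton bound is violated and no linear [8, 3, 7]_5 code can exist. In particular it is not MDS (MDS requires d = n − k + 1 exactly).
Description: the claimed parameters are [8, 3, 7]_5; such a code would be impossible (violates the Singleton bound).


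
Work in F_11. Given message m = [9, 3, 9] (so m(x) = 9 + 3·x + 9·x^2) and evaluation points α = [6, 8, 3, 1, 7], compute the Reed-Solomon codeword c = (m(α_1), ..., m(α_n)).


c = [10, 4, 0, 10, 9]

Message polynomial: m(x) = 9 + 3·x + 9·x^2 (mod 11).
For each evaluation point α_i, compute m(α_i) mod 11:
  α_1 = 6: Horner steps 9 → 2 → 10, so m(6) = 10.
  α_2 = 8: Horner steps 9 → 9 → 4, so m(8) = 4.
  α_3 = 3: Horner steps 9 → 8 → 0, so m(3) = 0.
  α_4 = 1: Horner steps 9 → 1 → 10, so m(1) = 10.
  α_5 = 7: Horner steps 9 → 0 → 9, so m(7) = 9.
Codeword c = [10, 4, 0, 10, 9] ∈ F_11^5.


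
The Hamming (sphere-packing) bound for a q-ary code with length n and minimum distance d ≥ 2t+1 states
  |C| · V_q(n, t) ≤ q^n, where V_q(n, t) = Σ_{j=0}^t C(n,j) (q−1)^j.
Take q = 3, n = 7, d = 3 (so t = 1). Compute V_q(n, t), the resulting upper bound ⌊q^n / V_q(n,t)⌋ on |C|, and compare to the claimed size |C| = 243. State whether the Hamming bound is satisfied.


V_q(n, t) = 15, q^n = 2187, Hamming bound = 145, |C| = 243 > bound (violated).

Step 1: Compute V_q(n, t) = Σ_{j=0}^1 C(n, j) (q−1)^j.
  j = 0: C(7,0)·(2)^0 = 1·1 = 1.
  j = 1: C(7,1)·(2)^1 = 7·2 = 14.
  V_q(n, t) = 1 + 14 = 15.
Step 2: q^n = 3^7 = 2187.
Step 3: Hamming bound ⌊q^n / V_q(n,t)⌋ = ⌊2187/15⌋ = 145.
Step 4: Compare |C| = 243 to 145: violated.
The claimed |C| lies above the Hamming bound, so no 3-ary code of length 7 with d ≥ 3 can have 243 codewords.


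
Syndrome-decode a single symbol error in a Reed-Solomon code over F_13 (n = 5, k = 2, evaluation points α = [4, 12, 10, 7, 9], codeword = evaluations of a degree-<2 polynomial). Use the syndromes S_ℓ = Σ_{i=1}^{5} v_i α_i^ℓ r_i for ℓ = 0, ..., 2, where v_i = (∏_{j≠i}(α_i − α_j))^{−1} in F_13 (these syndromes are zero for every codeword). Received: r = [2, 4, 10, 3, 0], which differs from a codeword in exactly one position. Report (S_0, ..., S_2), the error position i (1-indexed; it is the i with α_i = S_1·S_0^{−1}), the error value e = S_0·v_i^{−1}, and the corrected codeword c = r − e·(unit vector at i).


S = (10, 5, 9), error at position 4, error magnitude e = 10, c = [2, 4, 10, 6, 0].

Step 1: column multipliers v_i = (∏_{j≠i}(α_i − α_j))^{−1} mod 13.
  i = 1 (α = 4): (4−12)(4−10)(4−7)(4−9) = (−8)·(−6)·(−3)·(−5) = 720 ≡ 5, so v_1 = 5^{−1} = 8 (mod 13).
  i = 2 (α = 12): (12−4)(12−10)(12−7)(12−9) = 8·2·5·3 = 240 ≡ 6, so v_2 = 6^{−1} = 11 (mod 13).
  i = 3 (α = 10): (10−4)(10−12)(10−7)(10−9) = 6·(−2)·3·1 = −36 ≡ 3, so v_3 = 3^{−1} = 9 (mod 13).
  i = 4 (α = 7): (7−4)(7−12)(7−10)(7−9) = 3·(−5)·(−3)·(−2) = −90 ≡ 1, so v_4 = 1^{−1} = 1 (mod 13).
  i = 5 (α = 9): (9−4)(9−12)(9−10)(9−7) = 5·(−3)·(−1)·2 = 30 ≡ 4, so v_5 = 4^{−1} = 10 (mod 13).
  v = [8, 11, 9, 1, 10].
Step 2: syndromes of r = [2, 4, 10, 3, 0] (all sums mod 13).
  S_0 = Σ v_i r_i = 8·2 + 11·4 + 9·10 + 1·3 + 10·0 = 153 ≡ 10.
  S_1 = Σ v_i α_i r_i = 8·4·2 + 11·12·4 + 9·10·10 + 1·7·3 + 10·9·0 = 1513 ≡ 5.
  α_i^2 mod 13 = [3, 1, 9, 10, 3].
  S_2 = Σ v_i α_i^2 r_i = 8·3·2 + 11·1·4 + 9·9·10 + 1·10·3 + 10·3·0 = 932 ≡ 9.
  S = (10, 5, 9) ≠ 0, so r is not a codeword (an error is present).
Step 3: locate the error. For a single error e at position i, S_ℓ = v_i·e·α_i^ℓ, so α_err = S_1/S_0.
  S_0^{−1} = 10^{−1} = 4 (mod 13), so α_err = 5·4 = 20 ≡ 7 = α_4. Error position i = 4.
  Consistency check: S_2/S_1 = 9·8 = 72 ≡ 7 = α_err ✓ (single-error assumption holds).
Step 4: error magnitude e = S_0/v_4 = S_0·∏_{j≠4}(α_4 − α_j) = 10·1 = 10 ≡ 10 (mod 13).
Step 5: correct position 4: c_4 = r_4 − e = 3 − 10 ≡ 6 (mod 13). Hence c = [2, 4, 10, 6, 0].
  Check: interpolating c through the α_i gives m(x) = 1 + 10·x (degree < 2) with m(α_i) = c_i for every i, so c is indeed a codeword.


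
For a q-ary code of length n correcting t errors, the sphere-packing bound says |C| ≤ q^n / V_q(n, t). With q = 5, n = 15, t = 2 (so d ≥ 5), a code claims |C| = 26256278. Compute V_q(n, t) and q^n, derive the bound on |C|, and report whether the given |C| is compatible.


V_q(n, t) = 1741, q^n = 30517578125, Hamming bound = 17528764, |C| = 26256278 > bound (violated).

Step 1: Compute V_q(n, t) = Σ_{j=0}^2 C(n, j) (q−1)^j.
  j = 0: C(15,0)·(4)^0 = 1·1 = 1.
  j = 1: C(15,1)·(4)^1 = 15·4 = 60.
  j = 2: C(15,2)·(4)^2 = 105·16 = 1680.
  V_q(n, t) = 1 + 60 + 1680 = 1741.
Step 2: q^n = 5^15 = 30517578125.
Step 3: Hamming bound ⌊q^n / V_q(n,t)⌋ = ⌊30517578125/1741⌋ = 17528764.
Step 4: Compare |C| = 26256278 to 17528764: violated.
The claimed |C| lies above the Hamming bound, so no 5-ary code of length 15 with d ≥ 5 can have 26256278 codewords.


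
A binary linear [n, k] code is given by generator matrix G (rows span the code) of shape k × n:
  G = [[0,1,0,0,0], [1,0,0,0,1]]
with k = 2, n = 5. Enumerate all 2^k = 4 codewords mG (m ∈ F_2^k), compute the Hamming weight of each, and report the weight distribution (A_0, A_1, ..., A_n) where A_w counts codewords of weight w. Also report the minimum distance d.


Weight distribution: A_0 = 1, A_1 = 1, A_2 = 1, A_3 = 1. Minimum distance d = 1.

Enumerate all 2^2 = 4 messages m ∈ F_2^2.
For each, compute codeword c = mG in F_2^5, then tally its weight.
  m = 00 → c = 00000, weight = 0.
  m = 10 → c = 01000, weight = 1.
  m = 01 → c = 10001, weight = 2.
  m = 11 → c = 11001, weight = 3.
Tally weights:
  weight 0: 1 codewords.
  weight 1: 1 codewords.
  weight 2: 1 codewords.
  weight 3: 1 codewords.
Minimum distance d = smallest w > 0 with A_w > 0 = 1.
Sanity: Σ A_w = 4 = 2^2 = 4 ✓.
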